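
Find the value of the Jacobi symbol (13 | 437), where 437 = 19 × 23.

-1

Reciprocity: 13 ≡ 1 and 437 ≡ 1 (mod 4), so (13/437) = +(437/13).
Reduce top mod 13: now compute (8/13).
Pull out 2^3: since 13 ≡ 5 (mod 8), (2/13) = -1, so (2/13)^3 = -1.
Reached (1/13) = 1. Collecting the sign flips along the way, the symbol is -1.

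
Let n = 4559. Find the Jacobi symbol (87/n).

Reciprocity: 87 ≡ 3 and 4559 ≡ 3 (mod 4), so (87/4559) = −(4559/87).
Reduce top mod 87: now compute (35/87).
Reciprocity: 35 ≡ 3 and 87 ≡ 3 (mod 4), so (35/87) = −(87/35).
Reduce top mod 35: now compute (17/35).
Reciprocity: 17 ≡ 1 and 35 ≡ 3 (mod 4), so (17/35) = +(35/17).
Reduce top mod 17: now compute (1/17).
Reached (1/17) = 1. Collecting the sign flips along the way, the symbol is +1.

1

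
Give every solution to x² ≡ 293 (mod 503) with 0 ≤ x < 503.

Since 503 ≡ 3 (mod 4), a square root of 293 is 293^((503+1)/4) = 293^126 mod 503.
Repeated squaring: 293^2≡339, 293^4≡237, 293^8≡336, 293^16≡224, 293^32≡379, 293^64≡286 (mod 503).
293^126 = 293^(64+32+16+8+4+2) ≡ 176 (mod 503).
Check: 176² = 30976 ≡ 293 (mod 503). The two roots are 176 and 327.

176, 327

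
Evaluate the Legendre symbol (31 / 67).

-1

Euler's criterion: (31/67) ≡ 31^33 (mod 67).
31^2 ≡ 23 (mod 67)
31^4 ≡ 60 (mod 67)
31^8 ≡ 49 (mod 67)
31^16 ≡ 56 (mod 67)
31^32 ≡ 54 (mod 67)
31^33 = 31^(32+1) ≡ 66 (mod 67).
Result is 66 ≡ −1, so (31/67) = −1.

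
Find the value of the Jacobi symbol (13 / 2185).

Reciprocity: 13 ≡ 1 and 2185 ≡ 1 (mod 4), so (13/2185) = +(2185/13).
Reduce top mod 13: now compute (1/13).
Reached (1/13) = 1. Collecting the sign flips along the way, the symbol is +1.

1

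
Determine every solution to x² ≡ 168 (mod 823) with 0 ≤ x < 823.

77, 746

Since 823 ≡ 3 (mod 4), a square root of 168 is 168^((823+1)/4) = 168^206 mod 823.
Repeated squaring: 168^2≡242, 168^4≡131, 168^8≡701, 168^16≡70, 168^32≡785, 168^64≡621, 168^128≡477 (mod 823).
168^206 = 168^(128+64+8+4+2) ≡ 77 (mod 823).
Check: 77² = 5929 ≡ 168 (mod 823). The two roots are 77 and 746.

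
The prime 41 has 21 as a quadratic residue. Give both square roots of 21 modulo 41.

12, 29

41 ≡ 1 (mod 4), so we find a root by search.
Trying successive values, 12² = 144 ≡ 21 (mod 41). The other root is 41 − 12 = 29.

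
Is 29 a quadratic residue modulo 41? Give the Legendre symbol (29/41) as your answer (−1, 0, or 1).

Reciprocity: 29 ≡ 1 and 41 ≡ 1 (mod 4), so (29/41) = +(41/29).
Reduce top mod 29: now compute (12/29).
Pull out 2^2: since 29 ≡ 5 (mod 8), (2/29) = -1, so (2/29)^2 = +1.
Reciprocity: 3 ≡ 3 and 29 ≡ 1 (mod 4), so (3/29) = +(29/3).
Reduce top mod 3: now compute (2/3).
Pull out 2: since 3 ≡ 3 (mod 8), (2/3) = -1.
Reached (1/3) = 1. Collecting the sign flips along the way, the symbol is -1.

-1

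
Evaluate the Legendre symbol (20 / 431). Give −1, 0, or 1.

Pull out 2^2: since 431 ≡ 7 (mod 8), (2/431) = +1, so (2/431)^2 = +1.
Reciprocity: 5 ≡ 1 and 431 ≡ 3 (mod 4), so (5/431) = +(431/5).
Reduce top mod 5: now compute (1/5).
Reached (1/5) = 1. Collecting the sign flips along the way, the symbol is +1.

1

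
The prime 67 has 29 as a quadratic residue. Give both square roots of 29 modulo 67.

30, 37

Since 67 ≡ 3 (mod 4), a square root of 29 is 29^((67+1)/4) = 29^17 mod 67.
Repeated squaring: 29^2≡37, 29^4≡29, 29^8≡37, 29^16≡29 (mod 67).
29^17 = 29^(16+1) ≡ 37 (mod 67).
Check: 37² = 1369 ≡ 29 (mod 67). The two roots are 30 and 37.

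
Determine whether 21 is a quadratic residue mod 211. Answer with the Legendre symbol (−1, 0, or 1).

Reciprocity: 21 ≡ 1 and 211 ≡ 3 (mod 4), so (21/211) = +(211/21).
Reduce top mod 21: now compute (1/21).
Reached (1/21) = 1. Collecting the sign flips along the way, the symbol is +1.

1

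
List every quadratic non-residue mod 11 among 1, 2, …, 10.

2 6 7 8 10

Square k = 1,…,5 (k and 11−k give the same square):
1²=1, 2²=4, 3²=9, 4²≡5, 5²≡3 (mod 11).
The residues are {1, 3, 4, 5, 9}; the non-residues are the remaining 5 nonzero classes.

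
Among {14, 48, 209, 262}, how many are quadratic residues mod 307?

2

(14/307) = -1 → non-residue.
(48/307) = -1 → non-residue.
(209/307) = +1 → QR.
(262/307) = +1 → QR.
Total quadratic residues among the 4: 2.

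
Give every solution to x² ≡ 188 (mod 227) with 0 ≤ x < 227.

Since 227 ≡ 3 (mod 4), a square root of 188 is 188^((227+1)/4) = 188^57 mod 227.
Repeated squaring: 188^2≡159, 188^4≡84, 188^8≡19, 188^16≡134, 188^32≡23 (mod 227).
188^57 = 188^(32+16+8+1) ≡ 85 (mod 227).
Check: 85² = 7225 ≡ 188 (mod 227). The two roots are 85 and 142.

85, 142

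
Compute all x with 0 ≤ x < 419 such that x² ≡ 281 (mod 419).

117, 302

Since 419 ≡ 3 (mod 4), a square root of 281 is 281^((419+1)/4) = 281^105 mod 419.
Repeated squaring: 281^2≡189, 281^4≡106, 281^8≡342, 281^16≡63, 281^32≡198, 281^64≡237 (mod 419).
281^105 = 281^(64+32+8+1) ≡ 117 (mod 419).
Check: 117² = 13689 ≡ 281 (mod 419). The two roots are 117 and 302.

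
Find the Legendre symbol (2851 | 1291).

1

First reduce: 2851 ≡ 269 (mod 1291).
Reciprocity: 269 ≡ 1 and 1291 ≡ 3 (mod 4), so (269/1291) = +(1291/269).
Reduce top mod 269: now compute (215/269).
Reciprocity: 215 ≡ 3 and 269 ≡ 1 (mod 4), so (215/269) = +(269/215).
Reduce top mod 215: now compute (54/215).
Pull out 2: since 215 ≡ 7 (mod 8), (2/215) = +1.
Reciprocity: 27 ≡ 3 and 215 ≡ 3 (mod 4), so (27/215) = −(215/27).
Reduce top mod 27: now compute (26/27).
Pull out 2: since 27 ≡ 3 (mod 8), (2/27) = -1.
Reciprocity: 13 ≡ 1 and 27 ≡ 3 (mod 4), so (13/27) = +(27/13).
Reduce top mod 13: now compute (1/13).
Reached (1/13) = 1. Collecting the sign flips along the way, the symbol is +1.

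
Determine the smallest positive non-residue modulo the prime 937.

5

(2/937) = +1, so 2 is a residue.
(3/937) = +1, so 3 is a residue.
(4/937) = +1, so 4 is a residue.
(5/937) = −1, so 5 is the smallest positive non-residue mod 937.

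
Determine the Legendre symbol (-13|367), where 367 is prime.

First reduce: -13 ≡ 354 (mod 367).
Pull out 2: since 367 ≡ 7 (mod 8), (2/367) = +1.
Reciprocity: 177 ≡ 1 and 367 ≡ 3 (mod 4), so (177/367) = +(367/177).
Reduce top mod 177: now compute (13/177).
Reciprocity: 13 ≡ 1 and 177 ≡ 1 (mod 4), so (13/177) = +(177/13).
Reduce top mod 13: now compute (8/13).
Pull out 2^3: since 13 ≡ 5 (mod 8), (2/13) = -1, so (2/13)^3 = -1.
Reached (1/13) = 1. Collecting the sign flips along the way, the symbol is -1.

-1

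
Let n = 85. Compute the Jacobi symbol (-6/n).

First reduce: -6 ≡ 79 (mod 85).
Reciprocity: 79 ≡ 3 and 85 ≡ 1 (mod 4), so (79/85) = +(85/79).
Reduce top mod 79: now compute (6/79).
Pull out 2: since 79 ≡ 7 (mod 8), (2/79) = +1.
Reciprocity: 3 ≡ 3 and 79 ≡ 3 (mod 4), so (3/79) = −(79/3).
Reduce top mod 3: now compute (1/3).
Reached (1/3) = 1. Collecting the sign flips along the way, the symbol is -1.

-1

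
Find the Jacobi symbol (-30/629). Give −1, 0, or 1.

1

First reduce: -30 ≡ 599 (mod 629).
Reciprocity: 599 ≡ 3 and 629 ≡ 1 (mod 4), so (599/629) = +(629/599).
Reduce top mod 599: now compute (30/599).
Pull out 2: since 599 ≡ 7 (mod 8), (2/599) = +1.
Reciprocity: 15 ≡ 3 and 599 ≡ 3 (mod 4), so (15/599) = −(599/15).
Reduce top mod 15: now compute (14/15).
Pull out 2: since 15 ≡ 7 (mod 8), (2/15) = +1.
Reciprocity: 7 ≡ 3 and 15 ≡ 3 (mod 4), so (7/15) = −(15/7).
Reduce top mod 7: now compute (1/7).
Reached (1/7) = 1. Collecting the sign flips along the way, the symbol is +1.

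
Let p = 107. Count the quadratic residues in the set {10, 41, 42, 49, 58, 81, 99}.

6

(10/107) = +1 → QR.
(41/107) = +1 → QR.
(42/107) = +1 → QR.
(49/107) = +1 → QR.
(58/107) = -1 → non-residue.
(81/107) = +1 → QR.
(99/107) = +1 → QR.
Total quadratic residues among the 7: 6.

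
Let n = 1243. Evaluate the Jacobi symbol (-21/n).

First reduce: -21 ≡ 1222 (mod 1243).
Pull out 2: since 1243 ≡ 3 (mod 8), (2/1243) = -1.
Reciprocity: 611 ≡ 3 and 1243 ≡ 3 (mod 4), so (611/1243) = −(1243/611).
Reduce top mod 611: now compute (21/611).
Reciprocity: 21 ≡ 1 and 611 ≡ 3 (mod 4), so (21/611) = +(611/21).
Reduce top mod 21: now compute (2/21).
Pull out 2: since 21 ≡ 5 (mod 8), (2/21) = -1.
Reached (1/21) = 1. Collecting the sign flips along the way, the symbol is -1.

-1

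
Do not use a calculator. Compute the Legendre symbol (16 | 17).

1

Pull out 2^4: since 17 ≡ 1 (mod 8), (2/17) = +1, so (2/17)^4 = +1.
Reached (1/17) = 1. Collecting the sign flips along the way, the symbol is +1.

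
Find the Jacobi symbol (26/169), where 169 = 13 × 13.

0

Pull out 2: since 169 ≡ 1 (mod 8), (2/169) = +1.
Reciprocity: 13 ≡ 1 and 169 ≡ 1 (mod 4), so (13/169) = +(169/13).
Reduce top mod 13: now compute (0/13).
Top reduces to 0: gcd > 1, so the symbol is 0.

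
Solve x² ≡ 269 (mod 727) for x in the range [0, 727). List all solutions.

Since 727 ≡ 3 (mod 4), a square root of 269 is 269^((727+1)/4) = 269^182 mod 727.
Repeated squaring: 269^2≡388, 269^4≡55, 269^8≡117, 269^16≡603, 269^32≡109, 269^64≡249, 269^128≡206 (mod 727).
269^182 = 269^(128+32+16+4+2) ≡ 218 (mod 727).
Check: 218² = 47524 ≡ 269 (mod 727). The two roots are 218 and 509.

218, 509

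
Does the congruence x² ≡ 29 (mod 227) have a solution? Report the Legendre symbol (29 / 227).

Reciprocity: 29 ≡ 1 and 227 ≡ 3 (mod 4), so (29/227) = +(227/29).
Reduce top mod 29: now compute (24/29).
Pull out 2^3: since 29 ≡ 5 (mod 8), (2/29) = -1, so (2/29)^3 = -1.
Reciprocity: 3 ≡ 3 and 29 ≡ 1 (mod 4), so (3/29) = +(29/3).
Reduce top mod 3: now compute (2/3).
Pull out 2: since 3 ≡ 3 (mod 8), (2/3) = -1.
Reached (1/3) = 1. Collecting the sign flips along the way, the symbol is +1.

1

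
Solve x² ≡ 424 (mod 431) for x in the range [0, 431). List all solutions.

Since 431 ≡ 3 (mod 4), a square root of 424 is 424^((431+1)/4) = 424^108 mod 431.
Repeated squaring: 424^2≡49, 424^4≡246, 424^8≡176, 424^16≡375, 424^32≡119, 424^64≡369 (mod 431).
424^108 = 424^(64+32+8+4) ≡ 348 (mod 431).
Check: 348² = 121104 ≡ 424 (mod 431). The two roots are 83 and 348.

83, 348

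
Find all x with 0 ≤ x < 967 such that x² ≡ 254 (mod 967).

Since 967 ≡ 3 (mod 4), a square root of 254 is 254^((967+1)/4) = 254^242 mod 967.
Repeated squaring: 254^2≡694, 254^4≡70, 254^8≡65, 254^16≡357, 254^32≡772, 254^64≡312, 254^128≡644 (mod 967).
254^242 = 254^(128+64+32+16+2) ≡ 480 (mod 967).
Check: 480² = 230400 ≡ 254 (mod 967). The two roots are 480 and 487.

480, 487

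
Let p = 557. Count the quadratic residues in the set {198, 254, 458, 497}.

(198/557) = +1 → QR.
(254/557) = -1 → non-residue.
(458/557) = -1 → non-residue.
(497/557) = +1 → QR.
Total quadratic residues among the 4: 2.

2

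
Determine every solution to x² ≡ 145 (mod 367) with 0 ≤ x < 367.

163, 204

Since 367 ≡ 3 (mod 4), a square root of 145 is 145^((367+1)/4) = 145^92 mod 367.
Repeated squaring: 145^2≡106, 145^4≡226, 145^8≡63, 145^16≡299, 145^32≡220, 145^64≡323 (mod 367).
145^92 = 145^(64+16+8+4) ≡ 204 (mod 367).
Check: 204² = 41616 ≡ 145 (mod 367). The two roots are 163 and 204.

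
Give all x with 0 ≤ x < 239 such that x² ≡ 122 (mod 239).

Since 239 ≡ 3 (mod 4), a square root of 122 is 122^((239+1)/4) = 122^60 mod 239.
Repeated squaring: 122^2≡66, 122^4≡54, 122^8≡48, 122^16≡153, 122^32≡226 (mod 239).
122^60 = 122^(32+16+8+4) ≡ 220 (mod 239).
Check: 220² = 48400 ≡ 122 (mod 239). The two roots are 19 and 220.

19, 220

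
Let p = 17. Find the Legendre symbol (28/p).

-1

First reduce: 28 ≡ 11 (mod 17).
Reciprocity: 11 ≡ 3 and 17 ≡ 1 (mod 4), so (11/17) = +(17/11).
Reduce top mod 11: now compute (6/11).
Pull out 2: since 11 ≡ 3 (mod 8), (2/11) = -1.
Reciprocity: 3 ≡ 3 and 11 ≡ 3 (mod 4), so (3/11) = −(11/3).
Reduce top mod 3: now compute (2/3).
Pull out 2: since 3 ≡ 3 (mod 8), (2/3) = -1.
Reached (1/3) = 1. Collecting the sign flips along the way, the symbol is -1.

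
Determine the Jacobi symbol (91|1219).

-1

Reciprocity: 91 ≡ 3 and 1219 ≡ 3 (mod 4), so (91/1219) = −(1219/91).
Reduce top mod 91: now compute (36/91).
Pull out 2^2: since 91 ≡ 3 (mod 8), (2/91) = -1, so (2/91)^2 = +1.
Reciprocity: 9 ≡ 1 and 91 ≡ 3 (mod 4), so (9/91) = +(91/9).
Reduce top mod 9: now compute (1/9).
Reached (1/9) = 1. Collecting the sign flips along the way, the symbol is -1.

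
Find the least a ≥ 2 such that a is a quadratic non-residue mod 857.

(2/857) = +1, so 2 is a residue.
(3/857) = −1, so 3 is the smallest positive non-residue mod 857.

3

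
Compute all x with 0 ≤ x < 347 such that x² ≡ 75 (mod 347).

128, 219

Since 347 ≡ 3 (mod 4), a square root of 75 is 75^((347+1)/4) = 75^87 mod 347.
Repeated squaring: 75^2≡73, 75^4≡124, 75^8≡108, 75^16≡213, 75^32≡259, 75^64≡110 (mod 347).
75^87 = 75^(64+16+4+2+1) ≡ 219 (mod 347).
Check: 219² = 47961 ≡ 75 (mod 347). The two roots are 128 and 219.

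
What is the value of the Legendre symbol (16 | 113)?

Pull out 2^4: since 113 ≡ 1 (mod 8), (2/113) = +1, so (2/113)^4 = +1.
Reached (1/113) = 1. Collecting the sign flips along the way, the symbol is +1.

1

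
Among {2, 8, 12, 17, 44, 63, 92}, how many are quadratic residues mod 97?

4

(2/97) = +1 → QR.
(8/97) = +1 → QR.
(12/97) = +1 → QR.
(17/97) = -1 → non-residue.
(44/97) = +1 → QR.
(63/97) = -1 → non-residue.
(92/97) = -1 → non-residue.
Total quadratic residues among the 7: 4.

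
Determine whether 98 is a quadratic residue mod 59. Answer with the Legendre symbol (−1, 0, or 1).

First reduce: 98 ≡ 39 (mod 59).
Reciprocity: 39 ≡ 3 and 59 ≡ 3 (mod 4), so (39/59) = −(59/39).
Reduce top mod 39: now compute (20/39).
Pull out 2^2: since 39 ≡ 7 (mod 8), (2/39) = +1, so (2/39)^2 = +1.
Reciprocity: 5 ≡ 1 and 39 ≡ 3 (mod 4), so (5/39) = +(39/5).
Reduce top mod 5: now compute (4/5).
Pull out 2^2: since 5 ≡ 5 (mod 8), (2/5) = -1, so (2/5)^2 = +1.
Reached (1/5) = 1. Collecting the sign flips along the way, the symbol is -1.

-1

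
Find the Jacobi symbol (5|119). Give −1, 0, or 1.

1

Reciprocity: 5 ≡ 1 and 119 ≡ 3 (mod 4), so (5/119) = +(119/5).
Reduce top mod 5: now compute (4/5).
Pull out 2^2: since 5 ≡ 5 (mod 8), (2/5) = -1, so (2/5)^2 = +1.
Reached (1/5) = 1. Collecting the sign flips along the way, the symbol is +1.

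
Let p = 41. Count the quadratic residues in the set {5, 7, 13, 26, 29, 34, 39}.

2

(5/41) = +1 → QR.
(7/41) = -1 → non-residue.
(13/41) = -1 → non-residue.
(26/41) = -1 → non-residue.
(29/41) = -1 → non-residue.
(34/41) = -1 → non-residue.
(39/41) = +1 → QR.
Total quadratic residues among the 7: 2.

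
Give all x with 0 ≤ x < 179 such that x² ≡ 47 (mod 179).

Since 179 ≡ 3 (mod 4), a square root of 47 is 47^((179+1)/4) = 47^45 mod 179.
Repeated squaring: 47^2≡61, 47^4≡141, 47^8≡12, 47^16≡144, 47^32≡151 (mod 179).
47^45 = 47^(32+8+4+1) ≡ 88 (mod 179).
Check: 88² = 7744 ≡ 47 (mod 179). The two roots are 88 and 91.

88, 91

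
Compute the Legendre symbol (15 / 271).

-1

Reciprocity: 15 ≡ 3 and 271 ≡ 3 (mod 4), so (15/271) = −(271/15).
Reduce top mod 15: now compute (1/15).
Reached (1/15) = 1. Collecting the sign flips along the way, the symbol is -1.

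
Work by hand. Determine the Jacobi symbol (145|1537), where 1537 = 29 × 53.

Reciprocity: 145 ≡ 1 and 1537 ≡ 1 (mod 4), so (145/1537) = +(1537/145).
Reduce top mod 145: now compute (87/145).
Reciprocity: 87 ≡ 3 and 145 ≡ 1 (mod 4), so (87/145) = +(145/87).
Reduce top mod 87: now compute (58/87).
Pull out 2: since 87 ≡ 7 (mod 8), (2/87) = +1.
Reciprocity: 29 ≡ 1 and 87 ≡ 3 (mod 4), so (29/87) = +(87/29).
Reduce top mod 29: now compute (0/29).
Top reduces to 0: gcd > 1, so the symbol is 0.

0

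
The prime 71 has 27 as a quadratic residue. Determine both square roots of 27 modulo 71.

13, 58

Since 71 ≡ 3 (mod 4), a square root of 27 is 27^((71+1)/4) = 27^18 mod 71.
Repeated squaring: 27^2≡19, 27^4≡6, 27^8≡36, 27^16≡18 (mod 71).
27^18 = 27^(16+2) ≡ 58 (mod 71).
Check: 58² = 3364 ≡ 27 (mod 71). The two roots are 13 and 58.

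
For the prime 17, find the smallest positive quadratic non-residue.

3

(2/17) = +1, so 2 is a residue.
(3/17) = −1, so 3 is the smallest positive non-residue mod 17.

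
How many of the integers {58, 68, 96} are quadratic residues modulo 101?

3

(58/101) = +1 → QR.
(68/101) = +1 → QR.
(96/101) = +1 → QR.
Total quadratic residues among the 3: 3.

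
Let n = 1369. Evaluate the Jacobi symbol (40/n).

1

Pull out 2^3: since 1369 ≡ 1 (mod 8), (2/1369) = +1, so (2/1369)^3 = +1.
Reciprocity: 5 ≡ 1 and 1369 ≡ 1 (mod 4), so (5/1369) = +(1369/5).
Reduce top mod 5: now compute (4/5).
Pull out 2^2: since 5 ≡ 5 (mod 8), (2/5) = -1, so (2/5)^2 = +1.
Reached (1/5) = 1. Collecting the sign flips along the way, the symbol is +1.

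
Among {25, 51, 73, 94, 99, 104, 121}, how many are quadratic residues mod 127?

6

(25/127) = +1 → QR.
(51/127) = -1 → non-residue.
(73/127) = +1 → QR.
(94/127) = +1 → QR.
(99/127) = +1 → QR.
(104/127) = +1 → QR.
(121/127) = +1 → QR.
Total quadratic residues among the 7: 6.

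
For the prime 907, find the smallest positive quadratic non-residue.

(2/907) = −1, so 2 is the smallest positive non-residue mod 907.

2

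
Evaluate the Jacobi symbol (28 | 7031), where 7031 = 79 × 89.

1

Pull out 2^2: since 7031 ≡ 7 (mod 8), (2/7031) = +1, so (2/7031)^2 = +1.
Reciprocity: 7 ≡ 3 and 7031 ≡ 3 (mod 4), so (7/7031) = −(7031/7).
Reduce top mod 7: now compute (3/7).
Reciprocity: 3 ≡ 3 and 7 ≡ 3 (mod 4), so (3/7) = −(7/3).
Reduce top mod 3: now compute (1/3).
Reached (1/3) = 1. Collecting the sign flips along the way, the symbol is +1.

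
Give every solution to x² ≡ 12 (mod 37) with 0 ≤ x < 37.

37 ≡ 1 (mod 4), so we find a root by search.
Trying successive values, 7² = 49 ≡ 12 (mod 37). The other root is 37 − 7 = 30.

7, 30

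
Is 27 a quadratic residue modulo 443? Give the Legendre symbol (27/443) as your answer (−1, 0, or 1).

1

Euler's criterion: (27/443) ≡ 27^221 (mod 443).
27^2 ≡ 286 (mod 443)
27^4 ≡ 284 (mod 443)
27^8 ≡ 30 (mod 443)
27^16 ≡ 14 (mod 443)
27^32 ≡ 196 (mod 443)
27^64 ≡ 318 (mod 443)
27^128 ≡ 120 (mod 443)
27^221 = 27^(128+64+16+8+4+1) ≡ 1 (mod 443).
Result is 1, so (27/443) = 1.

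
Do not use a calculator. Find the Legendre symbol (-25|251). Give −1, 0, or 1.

-1

First reduce: -25 ≡ 226 (mod 251).
Pull out 2: since 251 ≡ 3 (mod 8), (2/251) = -1.
Reciprocity: 113 ≡ 1 and 251 ≡ 3 (mod 4), so (113/251) = +(251/113).
Reduce top mod 113: now compute (25/113).
Reciprocity: 25 ≡ 1 and 113 ≡ 1 (mod 4), so (25/113) = +(113/25).
Reduce top mod 25: now compute (13/25).
Reciprocity: 13 ≡ 1 and 25 ≡ 1 (mod 4), so (13/25) = +(25/13).
Reduce top mod 13: now compute (12/13).
Pull out 2^2: since 13 ≡ 5 (mod 8), (2/13) = -1, so (2/13)^2 = +1.
Reciprocity: 3 ≡ 3 and 13 ≡ 1 (mod 4), so (3/13) = +(13/3).
Reduce top mod 3: now compute (1/3).
Reached (1/3) = 1. Collecting the sign flips along the way, the symbol is -1.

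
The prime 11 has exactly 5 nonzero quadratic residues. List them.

1,3,4,5,9

Square k = 1,…,5 (k and 11−k give the same square):
1²=1, 2²=4, 3²=9, 4²≡5, 5²≡3 (mod 11).
So the quadratic residues mod 11 are {1, 3, 4, 5, 9}.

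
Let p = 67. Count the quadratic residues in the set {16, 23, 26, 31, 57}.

(16/67) = +1 → QR.
(23/67) = +1 → QR.
(26/67) = +1 → QR.
(31/67) = -1 → non-residue.
(57/67) = -1 → non-residue.
Total quadratic residues among the 5: 3.

3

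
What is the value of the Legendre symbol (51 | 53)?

Reciprocity: 51 ≡ 3 and 53 ≡ 1 (mod 4), so (51/53) = +(53/51).
Reduce top mod 51: now compute (2/51).
Pull out 2: since 51 ≡ 3 (mod 8), (2/51) = -1.
Reached (1/51) = 1. Collecting the sign flips along the way, the symbol is -1.

-1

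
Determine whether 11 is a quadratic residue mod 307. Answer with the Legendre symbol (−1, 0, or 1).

1

Reciprocity: 11 ≡ 3 and 307 ≡ 3 (mod 4), so (11/307) = −(307/11).
Reduce top mod 11: now compute (10/11).
Pull out 2: since 11 ≡ 3 (mod 8), (2/11) = -1.
Reciprocity: 5 ≡ 1 and 11 ≡ 3 (mod 4), so (5/11) = +(11/5).
Reduce top mod 5: now compute (1/5).
Reached (1/5) = 1. Collecting the sign flips along the way, the symbol is +1.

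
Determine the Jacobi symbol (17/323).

0

Reciprocity: 17 ≡ 1 and 323 ≡ 3 (mod 4), so (17/323) = +(323/17).
Reduce top mod 17: now compute (0/17).
Top reduces to 0: gcd > 1, so the symbol is 0.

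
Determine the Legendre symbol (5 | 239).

1

Reciprocity: 5 ≡ 1 and 239 ≡ 3 (mod 4), so (5/239) = +(239/5).
Reduce top mod 5: now compute (4/5).
Pull out 2^2: since 5 ≡ 5 (mod 8), (2/5) = -1, so (2/5)^2 = +1.
Reached (1/5) = 1. Collecting the sign flips along the way, the symbol is +1.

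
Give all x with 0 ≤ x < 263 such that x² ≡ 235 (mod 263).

Since 263 ≡ 3 (mod 4), a square root of 235 is 235^((263+1)/4) = 235^66 mod 263.
Repeated squaring: 235^2≡258, 235^4≡25, 235^8≡99, 235^16≡70, 235^32≡166, 235^64≡204 (mod 263).
235^66 = 235^(64+2) ≡ 32 (mod 263).
Check: 32² = 1024 ≡ 235 (mod 263). The two roots are 32 and 231.

32, 231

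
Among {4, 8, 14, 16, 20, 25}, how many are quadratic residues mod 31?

6

(4/31) = +1 → QR.
(8/31) = +1 → QR.
(14/31) = +1 → QR.
(16/31) = +1 → QR.
(20/31) = +1 → QR.
(25/31) = +1 → QR.
Total quadratic residues among the 6: 6.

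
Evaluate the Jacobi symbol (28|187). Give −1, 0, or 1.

1

Pull out 2^2: since 187 ≡ 3 (mod 8), (2/187) = -1, so (2/187)^2 = +1.
Reciprocity: 7 ≡ 3 and 187 ≡ 3 (mod 4), so (7/187) = −(187/7).
Reduce top mod 7: now compute (5/7).
Reciprocity: 5 ≡ 1 and 7 ≡ 3 (mod 4), so (5/7) = +(7/5).
Reduce top mod 5: now compute (2/5).
Pull out 2: since 5 ≡ 5 (mod 8), (2/5) = -1.
Reached (1/5) = 1. Collecting the sign flips along the way, the symbol is +1.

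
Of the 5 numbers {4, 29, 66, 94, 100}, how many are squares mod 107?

(4/107) = +1 → QR.
(29/107) = +1 → QR.
(66/107) = -1 → non-residue.
(94/107) = -1 → non-residue.
(100/107) = +1 → QR.
Total quadratic residues among the 5: 3.

3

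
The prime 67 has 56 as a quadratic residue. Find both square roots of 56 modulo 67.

Since 67 ≡ 3 (mod 4), a square root of 56 is 56^((67+1)/4) = 56^17 mod 67.
Repeated squaring: 56^2≡54, 56^4≡35, 56^8≡19, 56^16≡26 (mod 67).
56^17 = 56^(16+1) ≡ 49 (mod 67).
Check: 49² = 2401 ≡ 56 (mod 67). The two roots are 18 and 49.

18, 49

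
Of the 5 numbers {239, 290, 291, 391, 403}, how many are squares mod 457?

(239/457) = +1 → QR.
(290/457) = -1 → non-residue.
(291/457) = -1 → non-residue.
(391/457) = -1 → non-residue.
(403/457) = +1 → QR.
Total quadratic residues among the 5: 2.

2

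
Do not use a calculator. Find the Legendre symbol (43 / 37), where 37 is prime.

Euler's criterion: (43/37) ≡ 6^18 (mod 37).
6^2 ≡ 36 (mod 37)
6^4 ≡ 1 (mod 37)
6^8 ≡ 1 (mod 37)
6^16 ≡ 1 (mod 37)
6^18 = 6^(16+2) ≡ 36 (mod 37).
Result is 36 ≡ −1, so (43/37) = −1.

-1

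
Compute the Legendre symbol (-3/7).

Euler's criterion: (-3/7) ≡ 4^3 (mod 7).
4^2 ≡ 2 (mod 7)
4^3 = 4^(2+1) ≡ 1 (mod 7).
Result is 1, so (-3/7) = 1.

1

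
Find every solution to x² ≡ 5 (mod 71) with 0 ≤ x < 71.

Since 71 ≡ 3 (mod 4), a square root of 5 is 5^((71+1)/4) = 5^18 mod 71.
Repeated squaring: 5^2≡25, 5^4≡57, 5^8≡54, 5^16≡5 (mod 71).
5^18 = 5^(16+2) ≡ 54 (mod 71).
Check: 54² = 2916 ≡ 5 (mod 71). The two roots are 17 and 54.

17, 54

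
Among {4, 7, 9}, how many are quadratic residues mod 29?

3

(4/29) = +1 → QR.
(7/29) = +1 → QR.
(9/29) = +1 → QR.
Total quadratic residues among the 3: 3.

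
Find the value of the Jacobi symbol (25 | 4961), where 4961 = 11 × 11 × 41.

1

Reciprocity: 25 ≡ 1 and 4961 ≡ 1 (mod 4), so (25/4961) = +(4961/25).
Reduce top mod 25: now compute (11/25).
Reciprocity: 11 ≡ 3 and 25 ≡ 1 (mod 4), so (11/25) = +(25/11).
Reduce top mod 11: now compute (3/11).
Reciprocity: 3 ≡ 3 and 11 ≡ 3 (mod 4), so (3/11) = −(11/3).
Reduce top mod 3: now compute (2/3).
Pull out 2: since 3 ≡ 3 (mod 8), (2/3) = -1.
Reached (1/3) = 1. Collecting the sign flips along the way, the symbol is +1.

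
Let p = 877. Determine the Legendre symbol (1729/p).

1

First reduce: 1729 ≡ 852 (mod 877).
Pull out 2^2: since 877 ≡ 5 (mod 8), (2/877) = -1, so (2/877)^2 = +1.
Reciprocity: 213 ≡ 1 and 877 ≡ 1 (mod 4), so (213/877) = +(877/213).
Reduce top mod 213: now compute (25/213).
Reciprocity: 25 ≡ 1 and 213 ≡ 1 (mod 4), so (25/213) = +(213/25).
Reduce top mod 25: now compute (13/25).
Reciprocity: 13 ≡ 1 and 25 ≡ 1 (mod 4), so (13/25) = +(25/13).
Reduce top mod 13: now compute (12/13).
Pull out 2^2: since 13 ≡ 5 (mod 8), (2/13) = -1, so (2/13)^2 = +1.
Reciprocity: 3 ≡ 3 and 13 ≡ 1 (mod 4), so (3/13) = +(13/3).
Reduce top mod 3: now compute (1/3).
Reached (1/3) = 1. Collecting the sign flips along the way, the symbol is +1.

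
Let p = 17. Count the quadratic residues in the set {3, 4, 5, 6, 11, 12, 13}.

2

(3/17) = -1 → non-residue.
(4/17) = +1 → QR.
(5/17) = -1 → non-residue.
(6/17) = -1 → non-residue.
(11/17) = -1 → non-residue.
(12/17) = -1 → non-residue.
(13/17) = +1 → QR.
Total quadratic residues among the 7: 2.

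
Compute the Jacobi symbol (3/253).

1

Reciprocity: 3 ≡ 3 and 253 ≡ 1 (mod 4), so (3/253) = +(253/3).
Reduce top mod 3: now compute (1/3).
Reached (1/3) = 1. Collecting the sign flips along the way, the symbol is +1.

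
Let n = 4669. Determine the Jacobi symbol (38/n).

1

Pull out 2: since 4669 ≡ 5 (mod 8), (2/4669) = -1.
Reciprocity: 19 ≡ 3 and 4669 ≡ 1 (mod 4), so (19/4669) = +(4669/19).
Reduce top mod 19: now compute (14/19).
Pull out 2: since 19 ≡ 3 (mod 8), (2/19) = -1.
Reciprocity: 7 ≡ 3 and 19 ≡ 3 (mod 4), so (7/19) = −(19/7).
Reduce top mod 7: now compute (5/7).
Reciprocity: 5 ≡ 1 and 7 ≡ 3 (mod 4), so (5/7) = +(7/5).
Reduce top mod 5: now compute (2/5).
Pull out 2: since 5 ≡ 5 (mod 8), (2/5) = -1.
Reached (1/5) = 1. Collecting the sign flips along the way, the symbol is +1.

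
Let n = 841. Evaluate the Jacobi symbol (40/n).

1

Pull out 2^3: since 841 ≡ 1 (mod 8), (2/841) = +1, so (2/841)^3 = +1.
Reciprocity: 5 ≡ 1 and 841 ≡ 1 (mod 4), so (5/841) = +(841/5).
Reduce top mod 5: now compute (1/5).
Reached (1/5) = 1. Collecting the sign flips along the way, the symbol is +1.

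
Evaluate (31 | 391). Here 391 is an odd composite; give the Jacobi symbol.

-1

Reciprocity: 31 ≡ 3 and 391 ≡ 3 (mod 4), so (31/391) = −(391/31).
Reduce top mod 31: now compute (19/31).
Reciprocity: 19 ≡ 3 and 31 ≡ 3 (mod 4), so (19/31) = −(31/19).
Reduce top mod 19: now compute (12/19).
Pull out 2^2: since 19 ≡ 3 (mod 8), (2/19) = -1, so (2/19)^2 = +1.
Reciprocity: 3 ≡ 3 and 19 ≡ 3 (mod 4), so (3/19) = −(19/3).
Reduce top mod 3: now compute (1/3).
Reached (1/3) = 1. Collecting the sign flips along the way, the symbol is -1.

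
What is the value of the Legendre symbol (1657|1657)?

0

First reduce: 1657 ≡ 0 (mod 1657).
Top reduces to 0: gcd > 1, so the symbol is 0.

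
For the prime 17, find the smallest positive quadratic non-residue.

(2/17) = +1, so 2 is a residue.
(3/17) = −1, so 3 is the smallest positive non-residue mod 17.

3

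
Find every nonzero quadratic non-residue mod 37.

Square k = 1,…,18 (k and 37−k give the same square):
1²=1, 2²=4, 3²=9, 4²=16, 5²=25, 6²=36, 7²≡12, 8²≡27, 9²≡7, 10²≡26, 11²≡10, 12²≡33, 13²≡21, 14²≡11, 15²≡3, 16²≡34, 17²≡30, 18²≡28 (mod 37).
The residues are {1, 3, 4, 7, 9, 10, 11, 12, 16, 21, 25, 26, 27, 28, 30, 33, 34, 36}; the non-residues are the remaining 18 nonzero classes.

2, 5, 6, 8, 13, 14, 15, 17, 18, 19, 20, 22, 23, 24, 29, 31, 32, 35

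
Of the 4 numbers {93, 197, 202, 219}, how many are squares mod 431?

(93/431) = -1 → non-residue.
(197/431) = +1 → QR.
(202/431) = -1 → non-residue.
(219/431) = -1 → non-residue.
Total quadratic residues among the 4: 1.

1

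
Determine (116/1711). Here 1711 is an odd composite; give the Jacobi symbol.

Pull out 2^2: since 1711 ≡ 7 (mod 8), (2/1711) = +1, so (2/1711)^2 = +1.
Reciprocity: 29 ≡ 1 and 1711 ≡ 3 (mod 4), so (29/1711) = +(1711/29).
Reduce top mod 29: now compute (0/29).
Top reduces to 0: gcd > 1, so the symbol is 0.

0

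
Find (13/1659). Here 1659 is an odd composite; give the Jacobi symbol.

-1

Reciprocity: 13 ≡ 1 and 1659 ≡ 3 (mod 4), so (13/1659) = +(1659/13).
Reduce top mod 13: now compute (8/13).
Pull out 2^3: since 13 ≡ 5 (mod 8), (2/13) = -1, so (2/13)^3 = -1.
Reached (1/13) = 1. Collecting the sign flips along the way, the symbol is -1.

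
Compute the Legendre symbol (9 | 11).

Euler's criterion: (9/11) ≡ 9^5 (mod 11).
9^2 ≡ 4 (mod 11)
9^4 ≡ 5 (mod 11)
9^5 = 9^(4+1) ≡ 1 (mod 11).
Result is 1, so (9/11) = 1.

1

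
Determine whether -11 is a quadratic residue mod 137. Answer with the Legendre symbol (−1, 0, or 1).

1

First reduce: -11 ≡ 126 (mod 137).
Pull out 2: since 137 ≡ 1 (mod 8), (2/137) = +1.
Reciprocity: 63 ≡ 3 and 137 ≡ 1 (mod 4), so (63/137) = +(137/63).
Reduce top mod 63: now compute (11/63).
Reciprocity: 11 ≡ 3 and 63 ≡ 3 (mod 4), so (11/63) = −(63/11).
Reduce top mod 11: now compute (8/11).
Pull out 2^3: since 11 ≡ 3 (mod 8), (2/11) = -1, so (2/11)^3 = -1.
Reached (1/11) = 1. Collecting the sign flips along the way, the symbol is +1.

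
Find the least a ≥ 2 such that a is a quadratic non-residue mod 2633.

3

(2/2633) = +1, so 2 is a residue.
(3/2633) = −1, so 3 is the smallest positive non-residue mod 2633.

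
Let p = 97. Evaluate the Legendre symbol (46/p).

Pull out 2: since 97 ≡ 1 (mod 8), (2/97) = +1.
Reciprocity: 23 ≡ 3 and 97 ≡ 1 (mod 4), so (23/97) = +(97/23).
Reduce top mod 23: now compute (5/23).
Reciprocity: 5 ≡ 1 and 23 ≡ 3 (mod 4), so (5/23) = +(23/5).
Reduce top mod 5: now compute (3/5).
Reciprocity: 3 ≡ 3 and 5 ≡ 1 (mod 4), so (3/5) = +(5/3).
Reduce top mod 3: now compute (2/3).
Pull out 2: since 3 ≡ 3 (mod 8), (2/3) = -1.
Reached (1/3) = 1. Collecting the sign flips along the way, the symbol is -1.

-1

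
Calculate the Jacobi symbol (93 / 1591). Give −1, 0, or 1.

Reciprocity: 93 ≡ 1 and 1591 ≡ 3 (mod 4), so (93/1591) = +(1591/93).
Reduce top mod 93: now compute (10/93).
Pull out 2: since 93 ≡ 5 (mod 8), (2/93) = -1.
Reciprocity: 5 ≡ 1 and 93 ≡ 1 (mod 4), so (5/93) = +(93/5).
Reduce top mod 5: now compute (3/5).
Reciprocity: 3 ≡ 3 and 5 ≡ 1 (mod 4), so (3/5) = +(5/3).
Reduce top mod 3: now compute (2/3).
Pull out 2: since 3 ≡ 3 (mod 8), (2/3) = -1.
Reached (1/3) = 1. Collecting the sign flips along the way, the symbol is +1.

1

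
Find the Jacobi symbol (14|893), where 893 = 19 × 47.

Pull out 2: since 893 ≡ 5 (mod 8), (2/893) = -1.
Reciprocity: 7 ≡ 3 and 893 ≡ 1 (mod 4), so (7/893) = +(893/7).
Reduce top mod 7: now compute (4/7).
Pull out 2^2: since 7 ≡ 7 (mod 8), (2/7) = +1, so (2/7)^2 = +1.
Reached (1/7) = 1. Collecting the sign flips along the way, the symbol is -1.

-1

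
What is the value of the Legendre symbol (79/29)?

Euler's criterion: (79/29) ≡ 21^14 (mod 29).
21^2 ≡ 6 (mod 29)
21^4 ≡ 7 (mod 29)
21^8 ≡ 20 (mod 29)
21^14 = 21^(8+4+2) ≡ 28 (mod 29).
Result is 28 ≡ −1, so (79/29) = −1.

-1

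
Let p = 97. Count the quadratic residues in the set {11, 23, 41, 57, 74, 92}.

1

(11/97) = +1 → QR.
(23/97) = -1 → non-residue.
(41/97) = -1 → non-residue.
(57/97) = -1 → non-residue.
(74/97) = -1 → non-residue.
(92/97) = -1 → non-residue.
Total quadratic residues among the 6: 1.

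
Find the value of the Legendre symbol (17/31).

-1

Reciprocity: 17 ≡ 1 and 31 ≡ 3 (mod 4), so (17/31) = +(31/17).
Reduce top mod 17: now compute (14/17).
Pull out 2: since 17 ≡ 1 (mod 8), (2/17) = +1.
Reciprocity: 7 ≡ 3 and 17 ≡ 1 (mod 4), so (7/17) = +(17/7).
Reduce top mod 7: now compute (3/7).
Reciprocity: 3 ≡ 3 and 7 ≡ 3 (mod 4), so (3/7) = −(7/3).
Reduce top mod 3: now compute (1/3).
Reached (1/3) = 1. Collecting the sign flips along the way, the symbol is -1.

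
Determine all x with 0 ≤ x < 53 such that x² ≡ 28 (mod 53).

53 ≡ 1 (mod 4), so we find a root by search.
Trying successive values, 9² = 81 ≡ 28 (mod 53). The other root is 53 − 9 = 44.

9, 44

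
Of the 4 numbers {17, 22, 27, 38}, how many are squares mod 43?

2

(17/43) = +1 → QR.
(22/43) = -1 → non-residue.
(27/43) = -1 → non-residue.
(38/43) = +1 → QR.
Total quadratic residues among the 4: 2.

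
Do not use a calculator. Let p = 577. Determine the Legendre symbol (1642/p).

-1

Euler's criterion: (1642/577) ≡ 488^288 (mod 577).
488^2 ≡ 420 (mod 577)
488^4 ≡ 415 (mod 577)
488^8 ≡ 279 (mod 577)
488^16 ≡ 523 (mod 577)
488^32 ≡ 31 (mod 577)
488^64 ≡ 384 (mod 577)
488^128 ≡ 321 (mod 577)
488^256 ≡ 335 (mod 577)
488^288 = 488^(256+32) ≡ 576 (mod 577).
Result is 576 ≡ −1, so (1642/577) = −1.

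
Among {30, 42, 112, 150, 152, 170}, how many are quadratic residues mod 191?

3

(30/191) = +1 → QR.
(42/191) = -1 → non-residue.
(112/191) = -1 → non-residue.
(150/191) = +1 → QR.
(152/191) = -1 → non-residue.
(170/191) = +1 → QR.
Total quadratic residues among the 6: 3.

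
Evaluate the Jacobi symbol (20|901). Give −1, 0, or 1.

1

Pull out 2^2: since 901 ≡ 5 (mod 8), (2/901) = -1, so (2/901)^2 = +1.
Reciprocity: 5 ≡ 1 and 901 ≡ 1 (mod 4), so (5/901) = +(901/5).
Reduce top mod 5: now compute (1/5).
Reached (1/5) = 1. Collecting the sign flips along the way, the symbol is +1.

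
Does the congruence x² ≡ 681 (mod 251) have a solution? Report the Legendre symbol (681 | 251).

1

First reduce: 681 ≡ 179 (mod 251).
Reciprocity: 179 ≡ 3 and 251 ≡ 3 (mod 4), so (179/251) = −(251/179).
Reduce top mod 179: now compute (72/179).
Pull out 2^3: since 179 ≡ 3 (mod 8), (2/179) = -1, so (2/179)^3 = -1.
Reciprocity: 9 ≡ 1 and 179 ≡ 3 (mod 4), so (9/179) = +(179/9).
Reduce top mod 9: now compute (8/9).
Pull out 2^3: since 9 ≡ 1 (mod 8), (2/9) = +1, so (2/9)^3 = +1.
Reached (1/9) = 1. Collecting the sign flips along the way, the symbol is +1.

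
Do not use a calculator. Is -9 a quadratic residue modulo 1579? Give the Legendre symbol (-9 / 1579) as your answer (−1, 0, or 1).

First reduce: -9 ≡ 1570 (mod 1579).
Pull out 2: since 1579 ≡ 3 (mod 8), (2/1579) = -1.
Reciprocity: 785 ≡ 1 and 1579 ≡ 3 (mod 4), so (785/1579) = +(1579/785).
Reduce top mod 785: now compute (9/785).
Reciprocity: 9 ≡ 1 and 785 ≡ 1 (mod 4), so (9/785) = +(785/9).
Reduce top mod 9: now compute (2/9).
Pull out 2: since 9 ≡ 1 (mod 8), (2/9) = +1.
Reached (1/9) = 1. Collecting the sign flips along the way, the symbol is -1.

-1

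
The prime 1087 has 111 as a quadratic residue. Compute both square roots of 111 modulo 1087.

155, 932

Since 1087 ≡ 3 (mod 4), a square root of 111 is 111^((1087+1)/4) = 111^272 mod 1087.
Repeated squaring: 111^2≡364, 111^4≡969, 111^8≡880, 111^16≡456, 111^32≡319, 111^64≡670, 111^128≡1056, 111^256≡961 (mod 1087).
111^272 = 111^(256+16) ≡ 155 (mod 1087).
Check: 155² = 24025 ≡ 111 (mod 1087). The two roots are 155 and 932.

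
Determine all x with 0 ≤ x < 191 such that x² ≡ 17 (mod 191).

Since 191 ≡ 3 (mod 4), a square root of 17 is 17^((191+1)/4) = 17^48 mod 191.
Repeated squaring: 17^2≡98, 17^4≡54, 17^8≡51, 17^16≡118, 17^32≡172 (mod 191).
17^48 = 17^(32+16) ≡ 50 (mod 191).
Check: 50² = 2500 ≡ 17 (mod 191). The two roots are 50 and 141.

50, 141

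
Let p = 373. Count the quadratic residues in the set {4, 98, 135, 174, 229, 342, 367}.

(4/373) = +1 → QR.
(98/373) = -1 → non-residue.
(135/373) = -1 → non-residue.
(174/373) = -1 → non-residue.
(229/373) = +1 → QR.
(342/373) = +1 → QR.
(367/373) = -1 → non-residue.
Total quadratic residues among the 7: 3.

3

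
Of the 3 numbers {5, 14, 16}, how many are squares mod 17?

(5/17) = -1 → non-residue.
(14/17) = -1 → non-residue.
(16/17) = +1 → QR.
Total quadratic residues among the 3: 1.

1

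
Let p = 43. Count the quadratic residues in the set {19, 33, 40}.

(19/43) = -1 → non-residue.
(33/43) = -1 → non-residue.
(40/43) = +1 → QR.
Total quadratic residues among the 3: 1.

1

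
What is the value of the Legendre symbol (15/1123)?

Reciprocity: 15 ≡ 3 and 1123 ≡ 3 (mod 4), so (15/1123) = −(1123/15).
Reduce top mod 15: now compute (13/15).
Reciprocity: 13 ≡ 1 and 15 ≡ 3 (mod 4), so (13/15) = +(15/13).
Reduce top mod 13: now compute (2/13).
Pull out 2: since 13 ≡ 5 (mod 8), (2/13) = -1.
Reached (1/13) = 1. Collecting the sign flips along the way, the symbol is +1.

1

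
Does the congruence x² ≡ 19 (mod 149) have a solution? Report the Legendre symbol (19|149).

Reciprocity: 19 ≡ 3 and 149 ≡ 1 (mod 4), so (19/149) = +(149/19).
Reduce top mod 19: now compute (16/19).
Pull out 2^4: since 19 ≡ 3 (mod 8), (2/19) = -1, so (2/19)^4 = +1.
Reached (1/19) = 1. Collecting the sign flips along the way, the symbol is +1.

1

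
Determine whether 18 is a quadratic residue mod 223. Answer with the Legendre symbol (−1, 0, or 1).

1

Euler's criterion: (18/223) ≡ 18^111 (mod 223).
18^2 ≡ 101 (mod 223)
18^4 ≡ 166 (mod 223)
18^8 ≡ 127 (mod 223)
18^16 ≡ 73 (mod 223)
18^32 ≡ 200 (mod 223)
18^64 ≡ 83 (mod 223)
18^111 = 18^(64+32+8+4+2+1) ≡ 1 (mod 223).
Result is 1, so (18/223) = 1.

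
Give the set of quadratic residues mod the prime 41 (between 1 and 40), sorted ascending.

1, 2, 4, 5, 8, 9, 10, 16, 18, 20, 21, 23, 25, 31, 32, 33, 36, 37, 39, 40

Square k = 1,…,20 (k and 41−k give the same square):
1²=1, 2²=4, 3²=9, 4²=16, 5²=25, 6²=36, 7²≡8, 8²≡23, 9²≡40, 10²≡18, 11²≡39, 12²≡21, 13²≡5, 14²≡32, 15²≡20, 16²≡10, 17²≡2, 18²≡37, 19²≡33, 20²≡31 (mod 41).
So the quadratic residues mod 41 are {1, 2, 4, 5, 8, 9, 10, 16, 18, 20, 21, 23, 25, 31, 32, 33, 36, 37, 39, 40}.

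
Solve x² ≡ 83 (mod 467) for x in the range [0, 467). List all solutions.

142, 325

Since 467 ≡ 3 (mod 4), a square root of 83 is 83^((467+1)/4) = 83^117 mod 467.
Repeated squaring: 83^2≡351, 83^4≡380, 83^8≡97, 83^16≡69, 83^32≡91, 83^64≡342 (mod 467).
83^117 = 83^(64+32+16+4+1) ≡ 325 (mod 467).
Check: 325² = 105625 ≡ 83 (mod 467). The two roots are 142 and 325.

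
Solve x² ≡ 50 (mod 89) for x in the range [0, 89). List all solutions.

36, 53

89 ≡ 1 (mod 4), so we find a root by search.
Trying successive values, 36² = 1296 ≡ 50 (mod 89). The other root is 89 − 36 = 53.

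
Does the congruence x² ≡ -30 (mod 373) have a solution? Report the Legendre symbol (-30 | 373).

Euler's criterion: (-30/373) ≡ 343^186 (mod 373).
343^2 ≡ 154 (mod 373)
343^4 ≡ 217 (mod 373)
343^8 ≡ 91 (mod 373)
343^16 ≡ 75 (mod 373)
343^32 ≡ 30 (mod 373)
343^64 ≡ 154 (mod 373)
343^128 ≡ 217 (mod 373)
343^186 = 343^(128+32+16+8+2) ≡ 1 (mod 373).
Result is 1, so (-30/373) = 1.

1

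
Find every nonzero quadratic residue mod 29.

Square k = 1,…,14 (k and 29−k give the same square):
1²=1, 2²=4, 3²=9, 4²=16, 5²=25, 6²≡7, 7²≡20, 8²≡6, 9²≡23, 10²≡13, 11²≡5, 12²≡28, 13²≡24, 14²≡22 (mod 29).
So the quadratic residues mod 29 are {1, 4, 5, 6, 7, 9, 13, 16, 20, 22, 23, 24, 25, 28}.

1,4,5,6,7,9,13,16,20,22,23,24,25,28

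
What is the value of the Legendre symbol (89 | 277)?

Euler's criterion: (89/277) ≡ 89^138 (mod 277).
89^2 ≡ 165 (mod 277)
89^4 ≡ 79 (mod 277)
89^8 ≡ 147 (mod 277)
89^16 ≡ 3 (mod 277)
89^32 ≡ 9 (mod 277)
89^64 ≡ 81 (mod 277)
89^128 ≡ 190 (mod 277)
89^138 = 89^(128+8+2) ≡ 1 (mod 277).
Result is 1, so (89/277) = 1.

1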